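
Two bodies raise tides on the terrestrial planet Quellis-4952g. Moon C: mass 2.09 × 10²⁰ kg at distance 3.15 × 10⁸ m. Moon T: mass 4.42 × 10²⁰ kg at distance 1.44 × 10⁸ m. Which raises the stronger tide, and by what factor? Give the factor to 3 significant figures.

Moon T, by a factor of ≈ 22.1

Compare M/d³ for the two perturbers:
Moon C: (2.09 × 10²⁰) / (3.15 × 10⁸)³ = 6.687 × 10⁻⁶
Moon T: (4.42 × 10²⁰) / (1.44 × 10⁸)³ = 1.480 × 10⁻⁴
Ratio (larger/smaller) = 22.1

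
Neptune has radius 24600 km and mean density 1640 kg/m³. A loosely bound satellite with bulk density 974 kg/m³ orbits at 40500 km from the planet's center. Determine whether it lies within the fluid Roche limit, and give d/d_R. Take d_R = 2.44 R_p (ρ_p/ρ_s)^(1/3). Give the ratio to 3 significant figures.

inside; d/d_R ≈ 0.567

d_R = 2.44 × (24600 km) × (1640/974)^(1/3) = 71410 km
d/d_R = (40500) / (71410) = 0.567
Since d/d_R < 1, the body is inside the Roche limit.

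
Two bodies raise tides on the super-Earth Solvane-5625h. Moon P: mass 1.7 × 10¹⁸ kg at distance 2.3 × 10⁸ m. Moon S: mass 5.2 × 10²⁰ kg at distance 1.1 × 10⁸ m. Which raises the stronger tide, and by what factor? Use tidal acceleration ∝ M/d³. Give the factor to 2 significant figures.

Tidal acceleration ∝ M/d³, so compare M/d³ for each.
Moon P: (1.7 × 10¹⁸) / (2.3 × 10⁸)³ = 1.397 × 10⁻⁷
Moon S: (5.2 × 10²⁰) / (1.1 × 10⁸)³ = 3.907 × 10⁻⁴
Ratio (larger/smaller) = 2800

Moon S, by a factor of ≈ 2800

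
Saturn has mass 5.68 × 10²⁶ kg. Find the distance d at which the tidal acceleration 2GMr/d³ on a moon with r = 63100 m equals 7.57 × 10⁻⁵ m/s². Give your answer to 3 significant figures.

3.98 × 10⁸ m

2GMr/d³ = a_tidal  ⇒  d = (2GMr / a_tidal)^(1/3)
d = (2 × 6.674×10⁻¹¹ × (5.68 × 10²⁶) × (63100) / (7.57 × 10⁻⁵))^(1/3)
  = 3.98 × 10⁸ m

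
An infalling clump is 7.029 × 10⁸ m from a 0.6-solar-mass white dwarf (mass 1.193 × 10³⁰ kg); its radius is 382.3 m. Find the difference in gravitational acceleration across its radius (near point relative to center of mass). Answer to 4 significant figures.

Δg = 2GMr/d³
   = 2 × (6.674 × 10⁻¹¹) × (1.193 × 10³⁰) × (382.3) / (7.029 × 10⁸)³
   = 1.753 × 10⁻⁴ m/s²

1.753 × 10⁻⁴ m/s²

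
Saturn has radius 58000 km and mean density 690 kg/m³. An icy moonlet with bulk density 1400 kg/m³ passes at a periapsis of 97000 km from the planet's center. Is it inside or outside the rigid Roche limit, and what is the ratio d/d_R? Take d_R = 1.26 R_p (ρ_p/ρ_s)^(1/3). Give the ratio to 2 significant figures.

d_R = 1.26 × (58000 km) × (690/1400)^(1/3) = 57730 km
d/d_R = (97000) / (57730) = 1.7
Since d/d_R > 1, the body is outside the Roche limit.

outside; d/d_R ≈ 1.7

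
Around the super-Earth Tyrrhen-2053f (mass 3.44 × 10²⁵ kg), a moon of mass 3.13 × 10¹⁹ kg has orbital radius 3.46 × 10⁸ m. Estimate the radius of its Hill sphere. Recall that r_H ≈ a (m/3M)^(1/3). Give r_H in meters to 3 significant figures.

r_H ≈ a (m/3M)^(1/3)
    = (3.46 × 10⁸) × (3.13 × 10¹⁹ / (3 × 3.44 × 10²⁵))^(1/3)
    = 2.32 × 10⁶ m

2.32 × 10⁶ m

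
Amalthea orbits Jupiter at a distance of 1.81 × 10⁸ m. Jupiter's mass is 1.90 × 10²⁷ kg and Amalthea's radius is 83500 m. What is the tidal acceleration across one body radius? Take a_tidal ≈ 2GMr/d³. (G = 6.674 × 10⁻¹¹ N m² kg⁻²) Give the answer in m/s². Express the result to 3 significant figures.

Δa = 2GMr/d³
   = 2 × (6.674 × 10⁻¹¹) × (1.90 × 10²⁷) × (83500) / (1.81 × 10⁸)³
   = 3.57 × 10⁻³ m/s²

3.57 × 10⁻³ m/s²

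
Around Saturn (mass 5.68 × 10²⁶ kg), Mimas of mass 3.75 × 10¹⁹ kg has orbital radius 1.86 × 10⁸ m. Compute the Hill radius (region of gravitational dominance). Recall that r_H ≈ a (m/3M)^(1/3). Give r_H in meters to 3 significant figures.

5.21 × 10⁵ m

r_H ≈ a (m/3M)^(1/3)
    = (1.86 × 10⁸) × (3.75 × 10¹⁹ / (3 × 5.68 × 10²⁶))^(1/3)
    = 5.21 × 10⁵ m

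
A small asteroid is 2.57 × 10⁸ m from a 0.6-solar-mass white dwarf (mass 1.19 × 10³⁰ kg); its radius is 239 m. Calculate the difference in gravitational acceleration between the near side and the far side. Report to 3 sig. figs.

Δa = 4GMr/d³
   = 4 × (6.674 × 10⁻¹¹) × (1.19 × 10³⁰) × (239) / (2.57 × 10⁸)³
   = 4.47 × 10⁻³ m/s²

4.47 × 10⁻³ m/s²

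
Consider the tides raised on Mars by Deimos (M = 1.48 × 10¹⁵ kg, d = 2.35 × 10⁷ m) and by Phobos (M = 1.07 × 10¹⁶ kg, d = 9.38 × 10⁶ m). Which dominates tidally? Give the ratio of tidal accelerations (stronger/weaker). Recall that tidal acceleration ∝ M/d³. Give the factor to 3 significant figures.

Compare M/d³ for the two perturbers:
Deimos: (1.48 × 10¹⁵) / (2.35 × 10⁷)³ = 1.140 × 10⁻⁷
Phobos: (1.07 × 10¹⁶) / (9.38 × 10⁶)³ = 1.297 × 10⁻⁵
Ratio (larger/smaller) = 114

Phobos, by a factor of ≈ 114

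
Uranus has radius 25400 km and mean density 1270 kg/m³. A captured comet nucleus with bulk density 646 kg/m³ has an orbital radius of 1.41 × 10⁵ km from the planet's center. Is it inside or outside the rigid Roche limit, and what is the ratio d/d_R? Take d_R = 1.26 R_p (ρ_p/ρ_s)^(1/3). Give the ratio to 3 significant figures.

outside; d/d_R ≈ 3.52

d_R = 1.26 × (25400 km) × (1270/646)^(1/3) = 40090 km
d/d_R = (1.41 × 10⁵) / (40090) = 3.52
Since d/d_R > 1, the body is outside the Roche limit.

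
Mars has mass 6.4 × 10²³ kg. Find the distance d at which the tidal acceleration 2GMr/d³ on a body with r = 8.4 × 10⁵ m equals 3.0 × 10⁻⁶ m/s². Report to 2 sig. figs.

2.9 × 10⁸ m

2GMr/d³ = a_tidal  ⇒  d = (2GMr / a_tidal)^(1/3)
d = (2 × 6.674×10⁻¹¹ × (6.4 × 10²³) × (8.4 × 10⁵) / (3.0 × 10⁻⁶))^(1/3)
  = 2.9 × 10⁸ m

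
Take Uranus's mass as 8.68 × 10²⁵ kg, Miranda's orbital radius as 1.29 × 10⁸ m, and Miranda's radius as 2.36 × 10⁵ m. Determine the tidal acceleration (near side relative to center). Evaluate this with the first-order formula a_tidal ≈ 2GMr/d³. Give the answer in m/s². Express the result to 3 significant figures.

1.27 × 10⁻³ m/s²

a_tidal = 2GMr/d³
        = 2 × (6.674 × 10⁻¹¹) × (8.68 × 10²⁵) × (2.36 × 10⁵) / (1.29 × 10⁸)³
        = 1.27 × 10⁻³ m/s²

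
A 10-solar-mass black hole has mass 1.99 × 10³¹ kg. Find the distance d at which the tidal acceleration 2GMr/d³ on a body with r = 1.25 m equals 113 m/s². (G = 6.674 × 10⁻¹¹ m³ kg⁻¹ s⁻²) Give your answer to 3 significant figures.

3.09 × 10⁶ m

2GMr/d³ = a_tidal  ⇒  d = (2GMr / a_tidal)^(1/3)
d = (2 × 6.674×10⁻¹¹ × (1.99 × 10³¹) × (1.25) / (113))^(1/3)
  = 3.09 × 10⁶ m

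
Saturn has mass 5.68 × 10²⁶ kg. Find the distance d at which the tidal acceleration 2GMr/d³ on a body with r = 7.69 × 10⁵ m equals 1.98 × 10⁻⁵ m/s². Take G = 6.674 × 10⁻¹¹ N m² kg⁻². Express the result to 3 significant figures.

2GMr/d³ = a_tidal  ⇒  d = (2GMr / a_tidal)^(1/3)
d = (2 × 6.674×10⁻¹¹ × (5.68 × 10²⁶) × (7.69 × 10⁵) / (1.98 × 10⁻⁵))^(1/3)
  = 1.43 × 10⁹ m

1.43 × 10⁹ m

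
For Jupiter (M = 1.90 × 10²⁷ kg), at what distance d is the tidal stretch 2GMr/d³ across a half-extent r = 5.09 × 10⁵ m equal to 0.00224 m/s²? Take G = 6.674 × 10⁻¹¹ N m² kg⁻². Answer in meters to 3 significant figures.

3.86 × 10⁸ m

2GMr/d³ = a_tidal  ⇒  d = (2GMr / a_tidal)^(1/3)
d = (2 × 6.674×10⁻¹¹ × (1.90 × 10²⁷) × (5.09 × 10⁵) / (0.00224))^(1/3)
  = 3.86 × 10⁸ m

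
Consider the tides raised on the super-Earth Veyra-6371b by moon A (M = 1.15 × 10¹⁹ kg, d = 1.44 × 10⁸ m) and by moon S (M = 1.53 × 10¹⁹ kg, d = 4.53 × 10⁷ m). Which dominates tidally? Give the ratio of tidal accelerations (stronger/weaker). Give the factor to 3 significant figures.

The tide-raising term goes as M/d³ (the gradient of a 1/d² field).
Moon A: (1.15 × 10¹⁹) / (1.44 × 10⁸)³ = 3.851 × 10⁻⁶
Moon S: (1.53 × 10¹⁹) / (4.53 × 10⁷)³ = 1.646 × 10⁻⁴
Ratio (larger/smaller) = 42.7

Moon S, by a factor of ≈ 42.7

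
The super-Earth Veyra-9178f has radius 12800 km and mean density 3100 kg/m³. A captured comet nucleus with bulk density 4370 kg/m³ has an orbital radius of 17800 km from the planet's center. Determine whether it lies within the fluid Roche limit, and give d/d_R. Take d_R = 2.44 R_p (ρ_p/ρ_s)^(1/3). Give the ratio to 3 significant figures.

d_R = 2.44 × (12800 km) × (3100/4370)^(1/3) = 27850 km
d/d_R = (17800) / (27850) = 0.639
Since d/d_R < 1, the body is inside the Roche limit.

inside; d/d_R ≈ 0.639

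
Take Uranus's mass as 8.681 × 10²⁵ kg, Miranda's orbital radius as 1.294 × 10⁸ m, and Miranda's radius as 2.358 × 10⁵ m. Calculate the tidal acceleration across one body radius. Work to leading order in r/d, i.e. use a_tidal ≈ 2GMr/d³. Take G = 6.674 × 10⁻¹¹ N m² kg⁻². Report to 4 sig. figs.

a_tidal = 2GMr/d³
        = 2 × (6.674 × 10⁻¹¹) × (8.681 × 10²⁵) × (2.358 × 10⁵) / (1.294 × 10⁸)³
        = 1.261 × 10⁻³ m/s²

1.261 × 10⁻³ m/s²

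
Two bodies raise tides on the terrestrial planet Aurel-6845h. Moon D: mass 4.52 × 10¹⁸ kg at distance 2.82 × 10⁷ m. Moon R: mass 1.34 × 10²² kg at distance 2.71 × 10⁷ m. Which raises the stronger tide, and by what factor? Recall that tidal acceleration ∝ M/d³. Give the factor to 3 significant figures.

Tidal acceleration ∝ M/d³, so compare M/d³ for each.
Moon D: (4.52 × 10¹⁸) / (2.82 × 10⁷)³ = 2.016 × 10⁻⁴
Moon R: (1.34 × 10²²) / (2.71 × 10⁷)³ = 6.733 × 10⁻¹
Ratio (larger/smaller) = 3340

Moon R, by a factor of ≈ 3340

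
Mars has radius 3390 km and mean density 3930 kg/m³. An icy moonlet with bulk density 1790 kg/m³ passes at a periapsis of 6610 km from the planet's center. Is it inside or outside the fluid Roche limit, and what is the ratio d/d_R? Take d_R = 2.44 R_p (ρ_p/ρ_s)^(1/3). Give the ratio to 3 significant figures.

inside; d/d_R ≈ 0.615

d_R = 2.44 × (3390 km) × (3930/1790)^(1/3) = 10750 km
d/d_R = (6610) / (10750) = 0.615
Since d/d_R < 1, the body is inside the Roche limit.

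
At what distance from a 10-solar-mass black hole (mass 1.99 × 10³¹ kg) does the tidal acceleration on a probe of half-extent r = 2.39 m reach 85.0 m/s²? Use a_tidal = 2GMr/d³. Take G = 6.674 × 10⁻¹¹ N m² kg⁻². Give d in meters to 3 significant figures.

2GMr/d³ = a_tidal  ⇒  d = (2GMr / a_tidal)^(1/3)
d = (2 × 6.674×10⁻¹¹ × (1.99 × 10³¹) × (2.39) / (85.0))^(1/3)
  = 4.21 × 10⁶ m

4.21 × 10⁶ m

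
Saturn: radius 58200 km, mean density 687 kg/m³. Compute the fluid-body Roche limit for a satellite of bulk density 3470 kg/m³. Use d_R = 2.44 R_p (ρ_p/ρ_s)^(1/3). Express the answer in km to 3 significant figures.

82800 km

d_R = 2.44 × 58200 km × (687/3470)^(1/3)
    = 82800 km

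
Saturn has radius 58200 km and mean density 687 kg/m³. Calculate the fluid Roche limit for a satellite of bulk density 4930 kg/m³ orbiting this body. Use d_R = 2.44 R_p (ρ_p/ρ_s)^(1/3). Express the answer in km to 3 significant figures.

73600 km

d_R = 2.44 × 58200 km × (687/4930)^(1/3)
    = 73600 km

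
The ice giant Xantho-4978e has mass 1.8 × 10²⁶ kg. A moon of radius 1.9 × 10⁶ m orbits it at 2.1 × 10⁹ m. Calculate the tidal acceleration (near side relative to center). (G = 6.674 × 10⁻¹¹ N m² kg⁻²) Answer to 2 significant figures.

a_tidal = 2GMr/d³
        = 2 × (6.674 × 10⁻¹¹) × (1.8 × 10²⁶) × (1.9 × 10⁶) / (2.1 × 10⁹)³
        = 4.9 × 10⁻⁶ m/s²

4.9 × 10⁻⁶ m/s²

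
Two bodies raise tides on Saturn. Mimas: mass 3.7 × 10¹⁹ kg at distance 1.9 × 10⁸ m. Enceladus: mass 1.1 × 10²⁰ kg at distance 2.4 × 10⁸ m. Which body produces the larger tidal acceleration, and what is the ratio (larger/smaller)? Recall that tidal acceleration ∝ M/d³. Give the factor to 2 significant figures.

Tidal acceleration ∝ M/d³, so compare M/d³ for each.
Mimas: (3.7 × 10¹⁹) / (1.9 × 10⁸)³ = 5.394 × 10⁻⁶
Enceladus: (1.1 × 10²⁰) / (2.4 × 10⁸)³ = 7.957 × 10⁻⁶
Ratio (larger/smaller) = 1.5

Enceladus, by a factor of ≈ 1.5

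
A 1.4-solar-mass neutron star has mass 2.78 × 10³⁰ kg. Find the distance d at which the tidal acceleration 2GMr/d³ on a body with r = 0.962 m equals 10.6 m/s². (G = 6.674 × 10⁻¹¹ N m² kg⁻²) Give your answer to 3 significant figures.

2GMr/d³ = a_tidal  ⇒  d = (2GMr / a_tidal)^(1/3)
d = (2 × 6.674×10⁻¹¹ × (2.78 × 10³⁰) × (0.962) / (10.6))^(1/3)
  = 3.23 × 10⁶ m

3.23 × 10⁶ m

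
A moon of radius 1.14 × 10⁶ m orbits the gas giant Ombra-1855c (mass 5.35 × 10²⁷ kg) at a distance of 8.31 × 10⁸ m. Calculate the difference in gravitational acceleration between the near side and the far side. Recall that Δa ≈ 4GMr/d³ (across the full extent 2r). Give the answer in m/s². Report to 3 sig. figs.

Δa = 4GMr/d³
   = 4 × (6.674 × 10⁻¹¹) × (5.35 × 10²⁷) × (1.14 × 10⁶) / (8.31 × 10⁸)³
   = 2.84 × 10⁻³ m/s²

2.84 × 10⁻³ m/s²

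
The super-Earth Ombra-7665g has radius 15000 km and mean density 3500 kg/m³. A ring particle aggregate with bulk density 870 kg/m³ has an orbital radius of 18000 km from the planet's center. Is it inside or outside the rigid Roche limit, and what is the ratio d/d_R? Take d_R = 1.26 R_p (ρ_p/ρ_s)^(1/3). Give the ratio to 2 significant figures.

inside; d/d_R ≈ 0.60

d_R = 1.26 × (15000 km) × (3500/870)^(1/3) = 30060 km
d/d_R = (18000) / (30060) = 0.60
Since d/d_R < 1, the body is inside the Roche limit.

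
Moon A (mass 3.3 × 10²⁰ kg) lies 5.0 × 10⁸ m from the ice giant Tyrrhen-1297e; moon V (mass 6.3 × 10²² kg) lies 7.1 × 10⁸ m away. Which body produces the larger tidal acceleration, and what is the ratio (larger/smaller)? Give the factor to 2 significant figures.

Moon V, by a factor of ≈ 67

Compare M/d³ for the two perturbers:
Moon A: (3.3 × 10²⁰) / (5.0 × 10⁸)³ = 2.640 × 10⁻⁶
Moon V: (6.3 × 10²²) / (7.1 × 10⁸)³ = 1.760 × 10⁻⁴
Ratio (larger/smaller) = 67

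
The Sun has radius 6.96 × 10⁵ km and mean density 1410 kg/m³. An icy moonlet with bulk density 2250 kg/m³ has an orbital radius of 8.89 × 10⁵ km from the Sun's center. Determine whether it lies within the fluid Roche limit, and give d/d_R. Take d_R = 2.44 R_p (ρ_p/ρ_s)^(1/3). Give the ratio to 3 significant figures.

inside; d/d_R ≈ 0.612

d_R = 2.44 × (6.96 × 10⁵ km) × (1410/2250)^(1/3) = 1.453 × 10⁶ km
d/d_R = (8.89 × 10⁵) / (1.453 × 10⁶) = 0.612
Since d/d_R < 1, the body is inside the Roche limit.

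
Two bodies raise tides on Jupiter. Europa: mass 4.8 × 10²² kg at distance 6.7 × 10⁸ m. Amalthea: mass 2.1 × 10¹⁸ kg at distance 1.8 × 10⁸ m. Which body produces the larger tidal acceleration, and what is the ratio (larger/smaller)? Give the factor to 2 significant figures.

Europa, by a factor of ≈ 440

Tidal stretch scales as M/d³; compute that for each body.
Europa: (4.8 × 10²²) / (6.7 × 10⁸)³ = 1.596 × 10⁻⁴
Amalthea: (2.1 × 10¹⁸) / (1.8 × 10⁸)³ = 3.601 × 10⁻⁷
Ratio (larger/smaller) = 440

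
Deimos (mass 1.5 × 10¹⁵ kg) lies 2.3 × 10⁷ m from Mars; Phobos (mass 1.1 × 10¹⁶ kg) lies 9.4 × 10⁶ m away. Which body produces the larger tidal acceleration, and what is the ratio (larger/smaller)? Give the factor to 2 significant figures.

Compare M/d³ for the two perturbers:
Deimos: (1.5 × 10¹⁵) / (2.3 × 10⁷)³ = 1.233 × 10⁻⁷
Phobos: (1.1 × 10¹⁶) / (9.4 × 10⁶)³ = 1.324 × 10⁻⁵
Ratio (larger/smaller) = 110

Phobos, by a factor of ≈ 110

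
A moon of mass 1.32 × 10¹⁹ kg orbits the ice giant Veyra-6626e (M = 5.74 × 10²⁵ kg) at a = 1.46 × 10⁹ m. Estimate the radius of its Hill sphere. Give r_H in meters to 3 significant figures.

r_H ≈ a (m/3M)^(1/3)
    = (1.46 × 10⁹) × (1.32 × 10¹⁹ / (3 × 5.74 × 10²⁵))^(1/3)
    = 6.20 × 10⁶ m

6.20 × 10⁶ m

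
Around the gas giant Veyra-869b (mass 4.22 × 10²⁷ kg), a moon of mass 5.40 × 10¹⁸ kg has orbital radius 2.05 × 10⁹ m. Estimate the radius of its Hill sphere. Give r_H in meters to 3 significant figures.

r_H ≈ a (m/3M)^(1/3)
    = (2.05 × 10⁹) × (5.40 × 10¹⁸ / (3 × 4.22 × 10²⁷))^(1/3)
    = 1.54 × 10⁶ m

1.54 × 10⁶ m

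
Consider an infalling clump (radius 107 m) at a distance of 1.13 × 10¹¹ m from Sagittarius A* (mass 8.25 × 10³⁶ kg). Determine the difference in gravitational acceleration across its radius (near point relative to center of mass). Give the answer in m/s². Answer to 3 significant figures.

Δg = 2GMr/d³
   = 2 × (6.674 × 10⁻¹¹) × (8.25 × 10³⁶) × (107) / (1.13 × 10¹¹)³
   = 8.17 × 10⁻⁵ m/s²

8.17 × 10⁻⁵ m/s²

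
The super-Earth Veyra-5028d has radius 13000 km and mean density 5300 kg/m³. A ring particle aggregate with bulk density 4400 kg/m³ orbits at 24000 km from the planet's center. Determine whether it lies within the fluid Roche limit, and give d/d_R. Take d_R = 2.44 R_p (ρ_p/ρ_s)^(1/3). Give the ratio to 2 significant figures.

inside; d/d_R ≈ 0.71

d_R = 2.44 × (13000 km) × (5300/4400)^(1/3) = 33750 km
d/d_R = (24000) / (33750) = 0.71
Since d/d_R < 1, the body is inside the Roche limit.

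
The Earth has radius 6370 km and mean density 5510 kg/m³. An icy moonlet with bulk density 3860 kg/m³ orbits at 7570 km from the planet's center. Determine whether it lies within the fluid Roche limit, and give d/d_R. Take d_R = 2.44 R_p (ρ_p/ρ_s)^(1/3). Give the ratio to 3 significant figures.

d_R = 2.44 × (6370 km) × (5510/3860)^(1/3) = 17500 km
d/d_R = (7570) / (17500) = 0.433
Since d/d_R < 1, the body is inside the Roche limit.

inside; d/d_R ≈ 0.433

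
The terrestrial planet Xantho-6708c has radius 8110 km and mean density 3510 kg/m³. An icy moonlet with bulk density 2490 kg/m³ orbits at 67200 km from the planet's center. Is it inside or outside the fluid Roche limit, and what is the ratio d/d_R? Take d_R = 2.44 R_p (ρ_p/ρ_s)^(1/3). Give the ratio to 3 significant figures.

d_R = 2.44 × (8110 km) × (3510/2490)^(1/3) = 22190 km
d/d_R = (67200) / (22190) = 3.03
Since d/d_R > 1, the body is outside the Roche limit.

outside; d/d_R ≈ 3.03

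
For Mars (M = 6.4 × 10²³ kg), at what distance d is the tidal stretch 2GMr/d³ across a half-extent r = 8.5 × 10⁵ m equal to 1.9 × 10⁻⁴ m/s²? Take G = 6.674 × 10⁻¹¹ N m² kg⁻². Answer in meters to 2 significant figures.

2GMr/d³ = a_tidal  ⇒  d = (2GMr / a_tidal)^(1/3)
d = (2 × 6.674×10⁻¹¹ × (6.4 × 10²³) × (8.5 × 10⁵) / (1.9 × 10⁻⁴))^(1/3)
  = 7.3 × 10⁷ m

7.3 × 10⁷ m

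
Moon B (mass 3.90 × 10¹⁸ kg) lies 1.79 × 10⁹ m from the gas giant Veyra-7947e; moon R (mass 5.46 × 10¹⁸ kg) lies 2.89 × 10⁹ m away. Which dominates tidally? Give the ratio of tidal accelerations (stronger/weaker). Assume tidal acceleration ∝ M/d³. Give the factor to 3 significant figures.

Moon B, by a factor of ≈ 3.01

Compare M/d³ for the two perturbers:
Moon B: (3.90 × 10¹⁸) / (1.79 × 10⁹)³ = 6.800 × 10⁻¹⁰
Moon R: (5.46 × 10¹⁸) / (2.89 × 10⁹)³ = 2.262 × 10⁻¹⁰
Ratio (larger/smaller) = 3.01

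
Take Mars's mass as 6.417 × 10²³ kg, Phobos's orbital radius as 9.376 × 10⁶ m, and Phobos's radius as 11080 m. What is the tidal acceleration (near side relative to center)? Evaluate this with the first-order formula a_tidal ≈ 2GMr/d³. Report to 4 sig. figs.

Δa = 2GMr/d³
   = 2 × (6.674 × 10⁻¹¹) × (6.417 × 10²³) × (11080) / (9.376 × 10⁶)³
   = 1.151 × 10⁻³ m/s²

1.151 × 10⁻³ m/s²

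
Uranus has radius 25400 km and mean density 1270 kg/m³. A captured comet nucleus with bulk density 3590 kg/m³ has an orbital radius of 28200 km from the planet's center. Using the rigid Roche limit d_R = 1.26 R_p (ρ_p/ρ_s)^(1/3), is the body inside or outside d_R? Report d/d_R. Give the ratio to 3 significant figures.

d_R = 1.26 × (25400 km) × (1270/3590)^(1/3) = 22630 km
d/d_R = (28200) / (22630) = 1.25
Since d/d_R > 1, the body is outside the Roche limit.

outside; d/d_R ≈ 1.25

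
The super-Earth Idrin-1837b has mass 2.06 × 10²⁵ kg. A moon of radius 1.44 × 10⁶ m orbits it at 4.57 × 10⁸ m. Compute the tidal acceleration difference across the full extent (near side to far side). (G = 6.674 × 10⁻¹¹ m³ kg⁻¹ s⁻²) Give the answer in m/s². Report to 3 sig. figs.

8.30 × 10⁻⁵ m/s²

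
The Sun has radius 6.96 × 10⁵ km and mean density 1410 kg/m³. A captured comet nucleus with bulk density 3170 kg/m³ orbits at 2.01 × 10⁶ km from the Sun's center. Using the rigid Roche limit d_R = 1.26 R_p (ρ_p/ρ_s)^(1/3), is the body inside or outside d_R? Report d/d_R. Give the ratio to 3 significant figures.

d_R = 1.26 × (6.96 × 10⁵ km) × (1410/3170)^(1/3) = 6.694 × 10⁵ km
d/d_R = (2.01 × 10⁶) / (6.694 × 10⁵) = 3.00
Since d/d_R > 1, the body is outside the Roche limit.

outside; d/d_R ≈ 3.00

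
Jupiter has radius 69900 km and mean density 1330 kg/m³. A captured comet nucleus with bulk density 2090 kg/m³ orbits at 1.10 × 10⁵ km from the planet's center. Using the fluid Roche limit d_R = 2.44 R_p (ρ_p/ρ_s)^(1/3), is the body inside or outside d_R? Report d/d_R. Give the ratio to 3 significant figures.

d_R = 2.44 × (69900 km) × (1330/2090)^(1/3) = 1.467 × 10⁵ km
d/d_R = (1.10 × 10⁵) / (1.467 × 10⁵) = 0.750
Since d/d_R < 1, the body is inside the Roche limit.

inside; d/d_R ≈ 0.750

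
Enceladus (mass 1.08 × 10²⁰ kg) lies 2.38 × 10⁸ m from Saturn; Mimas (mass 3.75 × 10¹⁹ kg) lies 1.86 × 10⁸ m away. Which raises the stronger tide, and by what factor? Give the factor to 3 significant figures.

Enceladus, by a factor of ≈ 1.37

Compare M/d³ for the two perturbers:
Enceladus: (1.08 × 10²⁰) / (2.38 × 10⁸)³ = 8.011 × 10⁻⁶
Mimas: (3.75 × 10¹⁹) / (1.86 × 10⁸)³ = 5.828 × 10⁻⁶
Ratio (larger/smaller) = 1.37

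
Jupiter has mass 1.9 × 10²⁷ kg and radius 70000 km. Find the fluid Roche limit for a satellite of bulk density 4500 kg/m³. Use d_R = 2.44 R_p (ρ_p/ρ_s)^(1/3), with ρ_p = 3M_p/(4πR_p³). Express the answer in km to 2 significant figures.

ρ_p = 3M_p/(4πR_p³) = 3 × (1.9 × 10²⁷) / (4π × (7.0 × 10⁷ m)³) = 1300 kg/m³
d_R = 2.44 × 70000 km × (1300/4500)^(1/3)
    = 1.1 × 10⁵ km

1.1 × 10⁵ km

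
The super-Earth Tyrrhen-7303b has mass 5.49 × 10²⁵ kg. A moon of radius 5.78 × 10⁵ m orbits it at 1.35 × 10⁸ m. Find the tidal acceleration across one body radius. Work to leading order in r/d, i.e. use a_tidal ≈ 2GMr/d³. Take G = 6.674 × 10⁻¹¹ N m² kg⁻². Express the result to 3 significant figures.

1.72 × 10⁻³ m/s²

Δa = 2GMr/d³
   = 2 × (6.674 × 10⁻¹¹) × (5.49 × 10²⁵) × (5.78 × 10⁵) / (1.35 × 10⁸)³
   = 1.72 × 10⁻³ m/s²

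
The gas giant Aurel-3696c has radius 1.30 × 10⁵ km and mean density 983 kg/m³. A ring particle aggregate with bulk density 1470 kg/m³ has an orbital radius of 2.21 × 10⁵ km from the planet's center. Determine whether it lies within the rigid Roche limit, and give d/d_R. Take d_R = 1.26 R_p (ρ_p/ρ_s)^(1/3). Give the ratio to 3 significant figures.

outside; d/d_R ≈ 1.54

d_R = 1.26 × (1.30 × 10⁵ km) × (983/1470)^(1/3) = 1.432 × 10⁵ km
d/d_R = (2.21 × 10⁵) / (1.432 × 10⁵) = 1.54
Since d/d_R > 1, the body is outside the Roche limit.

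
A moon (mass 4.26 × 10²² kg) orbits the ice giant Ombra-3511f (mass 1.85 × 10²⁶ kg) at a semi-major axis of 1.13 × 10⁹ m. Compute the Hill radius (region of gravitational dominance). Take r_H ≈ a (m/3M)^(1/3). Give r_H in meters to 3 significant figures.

r_H ≈ a (m/3M)^(1/3)
    = (1.13 × 10⁹) × (4.26 × 10²² / (3 × 1.85 × 10²⁶))^(1/3)
    = 4.80 × 10⁷ m

4.80 × 10⁷ m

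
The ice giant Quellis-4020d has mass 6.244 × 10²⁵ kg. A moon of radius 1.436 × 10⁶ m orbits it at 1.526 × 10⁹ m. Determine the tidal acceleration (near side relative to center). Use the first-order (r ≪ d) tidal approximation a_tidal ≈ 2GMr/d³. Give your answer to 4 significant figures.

The tidal stretch is the gradient of GM/d² times the body's extent r, hence the 1/d³ dependence.
Δg = 2GMr/d³
   = 2 × (6.674 × 10⁻¹¹) × (6.244 × 10²⁵) × (1.436 × 10⁶) / (1.526 × 10⁹)³
   = 3.368 × 10⁻⁶ m/s²

3.368 × 10⁻⁶ m/s²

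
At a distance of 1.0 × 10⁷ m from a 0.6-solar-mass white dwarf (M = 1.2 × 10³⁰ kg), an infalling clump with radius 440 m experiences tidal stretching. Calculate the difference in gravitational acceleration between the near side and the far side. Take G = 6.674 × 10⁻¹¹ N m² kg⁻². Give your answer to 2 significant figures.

a_tidal = 4GMr/d³
        = 4 × (6.674 × 10⁻¹¹) × (1.2 × 10³⁰) × (440) / (1.0 × 10⁷)³
        = 1.4 × 10² m/s²

1.4 × 10² m/s²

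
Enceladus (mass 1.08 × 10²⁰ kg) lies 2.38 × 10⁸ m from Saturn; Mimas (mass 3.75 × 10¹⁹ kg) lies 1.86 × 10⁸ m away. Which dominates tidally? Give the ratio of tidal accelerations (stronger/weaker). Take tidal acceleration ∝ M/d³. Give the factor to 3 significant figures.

Enceladus, by a factor of ≈ 1.37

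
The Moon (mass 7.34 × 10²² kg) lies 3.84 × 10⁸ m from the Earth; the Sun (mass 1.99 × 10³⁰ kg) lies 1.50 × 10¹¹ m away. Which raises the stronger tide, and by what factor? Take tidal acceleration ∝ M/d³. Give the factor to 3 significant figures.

The Moon, by a factor of ≈ 2.20

Tidal acceleration ∝ M/d³, so compare M/d³ for each.
The Moon: (7.34 × 10²²) / (3.84 × 10⁸)³ = 1.296 × 10⁻³
The Sun: (1.99 × 10³⁰) / (1.50 × 10¹¹)³ = 5.896 × 10⁻⁴
Ratio (larger/smaller) = 2.20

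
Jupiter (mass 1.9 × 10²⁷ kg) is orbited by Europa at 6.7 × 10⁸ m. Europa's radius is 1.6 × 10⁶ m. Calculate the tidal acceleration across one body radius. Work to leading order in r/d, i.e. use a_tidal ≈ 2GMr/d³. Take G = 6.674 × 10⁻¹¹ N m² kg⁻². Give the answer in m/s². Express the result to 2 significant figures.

1.3 × 10⁻³ m/s²

Δg = 2GMr/d³
   = 2 × (6.674 × 10⁻¹¹) × (1.9 × 10²⁷) × (1.6 × 10⁶) / (6.7 × 10⁸)³
   = 1.3 × 10⁻³ m/s²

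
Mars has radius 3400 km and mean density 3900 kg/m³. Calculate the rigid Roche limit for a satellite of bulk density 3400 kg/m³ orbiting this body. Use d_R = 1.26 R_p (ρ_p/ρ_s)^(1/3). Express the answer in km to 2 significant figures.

4500 km

d_R = 1.26 × 3400 km × (3900/3400)^(1/3)
    = 4500 km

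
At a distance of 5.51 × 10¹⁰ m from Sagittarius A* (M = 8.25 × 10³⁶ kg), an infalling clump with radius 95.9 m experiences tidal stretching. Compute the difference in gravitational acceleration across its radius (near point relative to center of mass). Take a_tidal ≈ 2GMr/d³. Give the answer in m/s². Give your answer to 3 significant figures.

Δa = 2GMr/d³
   = 2 × (6.674 × 10⁻¹¹) × (8.25 × 10³⁶) × (95.9) / (5.51 × 10¹⁰)³
   = 6.31 × 10⁻⁴ m/s²

6.31 × 10⁻⁴ m/s²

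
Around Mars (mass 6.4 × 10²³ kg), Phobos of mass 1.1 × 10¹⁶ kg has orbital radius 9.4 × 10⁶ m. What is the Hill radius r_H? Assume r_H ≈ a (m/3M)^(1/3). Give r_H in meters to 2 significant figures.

1.7 × 10⁴ m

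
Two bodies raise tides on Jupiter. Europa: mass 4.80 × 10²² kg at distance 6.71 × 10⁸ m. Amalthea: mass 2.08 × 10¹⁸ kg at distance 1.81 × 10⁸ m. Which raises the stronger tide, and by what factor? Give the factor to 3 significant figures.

Europa, by a factor of ≈ 453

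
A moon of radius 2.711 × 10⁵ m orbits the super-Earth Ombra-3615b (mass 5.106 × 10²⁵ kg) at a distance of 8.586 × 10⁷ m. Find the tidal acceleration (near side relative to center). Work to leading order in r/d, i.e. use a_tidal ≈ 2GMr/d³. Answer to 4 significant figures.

2.919 × 10⁻³ m/s²

a_tidal = 2GMr/d³
        = 2 × (6.674 × 10⁻¹¹) × (5.106 × 10²⁵) × (2.711 × 10⁵) / (8.586 × 10⁷)³
        = 2.919 × 10⁻³ m/s²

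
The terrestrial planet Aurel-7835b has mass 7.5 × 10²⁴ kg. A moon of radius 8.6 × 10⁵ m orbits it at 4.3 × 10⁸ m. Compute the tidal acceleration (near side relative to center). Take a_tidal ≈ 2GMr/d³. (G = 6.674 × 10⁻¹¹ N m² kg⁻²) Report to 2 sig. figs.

1.1 × 10⁻⁵ m/s²

Δa = 2GMr/d³
   = 2 × (6.674 × 10⁻¹¹) × (7.5 × 10²⁴) × (8.6 × 10⁵) / (4.3 × 10⁸)³
   = 1.1 × 10⁻⁵ m/s²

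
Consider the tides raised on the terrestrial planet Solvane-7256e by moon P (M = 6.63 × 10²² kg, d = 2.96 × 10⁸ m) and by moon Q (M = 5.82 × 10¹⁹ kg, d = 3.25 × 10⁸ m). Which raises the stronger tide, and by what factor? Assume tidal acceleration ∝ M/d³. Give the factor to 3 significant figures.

Moon P, by a factor of ≈ 1510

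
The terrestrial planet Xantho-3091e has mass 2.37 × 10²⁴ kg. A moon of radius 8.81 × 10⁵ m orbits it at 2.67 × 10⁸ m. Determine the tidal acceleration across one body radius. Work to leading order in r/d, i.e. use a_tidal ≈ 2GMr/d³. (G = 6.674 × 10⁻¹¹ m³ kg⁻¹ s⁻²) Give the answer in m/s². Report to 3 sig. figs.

a_tidal = 2GMr/d³
        = 2 × (6.674 × 10⁻¹¹) × (2.37 × 10²⁴) × (8.81 × 10⁵) / (2.67 × 10⁸)³
        = 1.46 × 10⁻⁵ m/s²

1.46 × 10⁻⁵ m/s²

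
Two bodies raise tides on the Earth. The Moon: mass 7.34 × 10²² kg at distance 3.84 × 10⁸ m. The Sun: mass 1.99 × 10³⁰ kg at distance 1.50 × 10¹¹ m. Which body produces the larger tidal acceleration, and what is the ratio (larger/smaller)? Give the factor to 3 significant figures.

The Moon, by a factor of ≈ 2.20

Tidal stretch scales as M/d³; compute that for each body.
The Moon: (7.34 × 10²²) / (3.84 × 10⁸)³ = 1.296 × 10⁻³
The Sun: (1.99 × 10³⁰) / (1.50 × 10¹¹)³ = 5.896 × 10⁻⁴
Ratio (larger/smaller) = 2.20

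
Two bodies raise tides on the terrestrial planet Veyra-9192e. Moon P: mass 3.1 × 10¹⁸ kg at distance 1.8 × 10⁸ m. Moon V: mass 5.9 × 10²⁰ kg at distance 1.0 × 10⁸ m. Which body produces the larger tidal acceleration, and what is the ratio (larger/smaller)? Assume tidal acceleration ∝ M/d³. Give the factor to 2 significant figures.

Tidal acceleration ∝ M/d³, so compare M/d³ for each.
Moon P: (3.1 × 10¹⁸) / (1.8 × 10⁸)³ = 5.316 × 10⁻⁷
Moon V: (5.9 × 10²⁰) / (1.0 × 10⁸)³ = 5.900 × 10⁻⁴
Ratio (larger/smaller) = 1100

Moon V, by a factor of ≈ 1100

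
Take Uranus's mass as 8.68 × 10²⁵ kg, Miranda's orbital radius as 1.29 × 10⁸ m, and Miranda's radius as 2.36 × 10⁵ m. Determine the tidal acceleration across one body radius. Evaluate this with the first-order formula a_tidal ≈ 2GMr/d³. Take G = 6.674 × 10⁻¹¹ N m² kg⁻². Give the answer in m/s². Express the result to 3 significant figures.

1.27 × 10⁻³ m/s²

Δa = 2GMr/d³
   = 2 × (6.674 × 10⁻¹¹) × (8.68 × 10²⁵) × (2.36 × 10⁵) / (1.29 × 10⁸)³
   = 1.27 × 10⁻³ m/s²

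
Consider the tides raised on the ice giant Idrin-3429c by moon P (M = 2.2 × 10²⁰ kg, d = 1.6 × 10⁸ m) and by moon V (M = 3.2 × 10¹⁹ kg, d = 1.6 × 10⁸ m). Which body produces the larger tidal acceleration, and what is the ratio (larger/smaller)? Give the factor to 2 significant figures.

Moon P, by a factor of ≈ 6.9

Compare M/d³ for the two perturbers:
Moon P: (2.2 × 10²⁰) / (1.6 × 10⁸)³ = 5.371 × 10⁻⁵
Moon V: (3.2 × 10¹⁹) / (1.6 × 10⁸)³ = 7.812 × 10⁻⁶
Ratio (larger/smaller) = 6.9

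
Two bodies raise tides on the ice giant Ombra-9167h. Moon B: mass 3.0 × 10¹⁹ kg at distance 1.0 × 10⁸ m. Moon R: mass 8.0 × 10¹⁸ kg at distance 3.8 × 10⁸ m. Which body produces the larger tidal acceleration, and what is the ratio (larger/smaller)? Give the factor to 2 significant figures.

Moon B, by a factor of ≈ 210

The tide-raising term goes as M/d³ (the gradient of a 1/d² field).
Moon B: (3.0 × 10¹⁹) / (1.0 × 10⁸)³ = 3.000 × 10⁻⁵
Moon R: (8.0 × 10¹⁸) / (3.8 × 10⁸)³ = 1.458 × 10⁻⁷
Ratio (larger/smaller) = 210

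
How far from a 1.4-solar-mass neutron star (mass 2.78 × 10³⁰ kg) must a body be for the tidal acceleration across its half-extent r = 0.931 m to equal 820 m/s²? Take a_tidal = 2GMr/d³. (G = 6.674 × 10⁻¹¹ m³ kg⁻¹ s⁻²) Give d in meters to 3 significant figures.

7.50 × 10⁵ m

2GMr/d³ = a_tidal  ⇒  d = (2GMr / a_tidal)^(1/3)
d = (2 × 6.674×10⁻¹¹ × (2.78 × 10³⁰) × (0.931) / (820))^(1/3)
  = 7.50 × 10⁵ m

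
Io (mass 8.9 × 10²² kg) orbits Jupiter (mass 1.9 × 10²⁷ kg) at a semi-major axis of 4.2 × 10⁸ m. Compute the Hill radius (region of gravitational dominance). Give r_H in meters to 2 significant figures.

1.0 × 10⁷ m

r_H ≈ a (m/3M)^(1/3)
    = (4.2 × 10⁸) × (8.9 × 10²² / (3 × 1.9 × 10²⁷))^(1/3)
    = 1.0 × 10⁷ m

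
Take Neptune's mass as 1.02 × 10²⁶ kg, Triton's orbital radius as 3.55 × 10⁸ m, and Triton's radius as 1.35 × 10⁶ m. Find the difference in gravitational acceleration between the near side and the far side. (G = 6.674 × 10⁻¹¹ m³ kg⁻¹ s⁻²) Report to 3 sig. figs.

8.22 × 10⁻⁴ m/s²

The field gradient is 2GM/d³; across the full diameter 2r the difference is 4GMr/d³.
Δg = 4GMr/d³
   = 4 × (6.674 × 10⁻¹¹) × (1.02 × 10²⁶) × (1.35 × 10⁶) / (3.55 × 10⁸)³
   = 8.22 × 10⁻⁴ m/s²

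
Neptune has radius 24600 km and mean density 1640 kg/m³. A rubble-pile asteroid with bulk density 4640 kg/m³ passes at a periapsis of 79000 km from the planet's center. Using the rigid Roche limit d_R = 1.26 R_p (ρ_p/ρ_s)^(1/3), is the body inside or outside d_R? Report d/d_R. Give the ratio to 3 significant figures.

d_R = 1.26 × (24600 km) × (1640/4640)^(1/3) = 21920 km
d/d_R = (79000) / (21920) = 3.60
Since d/d_R > 1, the body is outside the Roche limit.

outside; d/d_R ≈ 3.60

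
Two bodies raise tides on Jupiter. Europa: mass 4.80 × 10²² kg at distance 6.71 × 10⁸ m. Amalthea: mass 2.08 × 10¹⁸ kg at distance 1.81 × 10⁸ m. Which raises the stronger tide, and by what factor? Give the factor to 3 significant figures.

Europa, by a factor of ≈ 453

Compare M/d³ for the two perturbers:
Europa: (4.80 × 10²²) / (6.71 × 10⁸)³ = 1.589 × 10⁻⁴
Amalthea: (2.08 × 10¹⁸) / (1.81 × 10⁸)³ = 3.508 × 10⁻⁷
Ratio (larger/smaller) = 453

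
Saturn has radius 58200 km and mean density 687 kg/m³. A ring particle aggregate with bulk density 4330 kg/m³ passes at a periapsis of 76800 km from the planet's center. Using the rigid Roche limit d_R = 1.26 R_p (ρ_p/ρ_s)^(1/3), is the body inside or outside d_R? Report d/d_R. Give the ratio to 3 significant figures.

d_R = 1.26 × (58200 km) × (687/4330)^(1/3) = 39700 km
d/d_R = (76800) / (39700) = 1.93
Since d/d_R > 1, the body is outside the Roche limit.

outside; d/d_R ≈ 1.93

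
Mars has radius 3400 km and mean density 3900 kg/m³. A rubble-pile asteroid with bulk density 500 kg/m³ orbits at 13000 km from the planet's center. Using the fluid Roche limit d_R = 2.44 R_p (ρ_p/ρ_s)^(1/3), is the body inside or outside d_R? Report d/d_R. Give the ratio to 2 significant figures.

d_R = 2.44 × (3400 km) × (3900/500)^(1/3) = 16450 km
d/d_R = (13000) / (16450) = 0.79
Since d/d_R < 1, the body is inside the Roche limit.

inside; d/d_R ≈ 0.79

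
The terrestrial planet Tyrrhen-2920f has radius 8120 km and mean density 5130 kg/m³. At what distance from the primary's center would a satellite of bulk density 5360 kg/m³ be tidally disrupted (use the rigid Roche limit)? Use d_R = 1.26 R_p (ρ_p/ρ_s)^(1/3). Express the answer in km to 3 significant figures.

d_R = 1.26 × 8120 km × (5130/5360)^(1/3)
    = 10100 km

10100 km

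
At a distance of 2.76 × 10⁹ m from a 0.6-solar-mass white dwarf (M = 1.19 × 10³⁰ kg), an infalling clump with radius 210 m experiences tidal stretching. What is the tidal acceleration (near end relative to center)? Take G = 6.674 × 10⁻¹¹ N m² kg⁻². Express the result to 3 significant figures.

1.59 × 10⁻⁶ m/s²

Δa = 2GMr/d³
   = 2 × (6.674 × 10⁻¹¹) × (1.19 × 10³⁰) × (210) / (2.76 × 10⁹)³
   = 1.59 × 10⁻⁶ m/s²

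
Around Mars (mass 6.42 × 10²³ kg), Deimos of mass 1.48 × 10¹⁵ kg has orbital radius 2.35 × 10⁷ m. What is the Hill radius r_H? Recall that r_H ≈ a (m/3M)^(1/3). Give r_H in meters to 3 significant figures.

r_H ≈ a (m/3M)^(1/3)
    = (2.35 × 10⁷) × (1.48 × 10¹⁵ / (3 × 6.42 × 10²³))^(1/3)
    = 2.15 × 10⁴ m

2.15 × 10⁴ m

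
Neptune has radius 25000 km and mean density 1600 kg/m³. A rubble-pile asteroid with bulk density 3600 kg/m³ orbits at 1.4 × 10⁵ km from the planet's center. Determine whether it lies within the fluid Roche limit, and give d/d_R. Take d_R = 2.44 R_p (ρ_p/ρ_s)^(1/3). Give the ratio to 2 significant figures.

outside; d/d_R ≈ 3.0

d_R = 2.44 × (25000 km) × (1600/3600)^(1/3) = 46550 km
d/d_R = (1.4 × 10⁵) / (46550) = 3.0
Since d/d_R > 1, the body is outside the Roche limit.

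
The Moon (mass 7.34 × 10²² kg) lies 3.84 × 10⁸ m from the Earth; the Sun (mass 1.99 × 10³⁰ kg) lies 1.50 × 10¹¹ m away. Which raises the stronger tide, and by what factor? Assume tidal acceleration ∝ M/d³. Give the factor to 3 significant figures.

The Moon, by a factor of ≈ 2.20

The tide-raising term goes as M/d³ (the gradient of a 1/d² field).
The Moon: (7.34 × 10²²) / (3.84 × 10⁸)³ = 1.296 × 10⁻³
The Sun: (1.99 × 10³⁰) / (1.50 × 10¹¹)³ = 5.896 × 10⁻⁴
Ratio (larger/smaller) = 2.20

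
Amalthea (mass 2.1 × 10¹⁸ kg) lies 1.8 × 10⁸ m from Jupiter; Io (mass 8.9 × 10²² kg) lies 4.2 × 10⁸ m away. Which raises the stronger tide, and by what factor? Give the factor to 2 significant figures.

Io, by a factor of ≈ 3300

Tidal acceleration ∝ M/d³, so compare M/d³ for each.
Amalthea: (2.1 × 10¹⁸) / (1.8 × 10⁸)³ = 3.601 × 10⁻⁷
Io: (8.9 × 10²²) / (4.2 × 10⁸)³ = 1.201 × 10⁻³
Ratio (larger/smaller) = 3300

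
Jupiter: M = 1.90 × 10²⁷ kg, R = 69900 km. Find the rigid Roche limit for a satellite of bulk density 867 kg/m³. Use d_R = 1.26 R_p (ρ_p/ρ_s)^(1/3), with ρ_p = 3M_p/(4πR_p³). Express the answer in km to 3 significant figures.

1.02 × 10⁵ km

ρ_p = 3M_p/(4πR_p³) = 3 × (1.90 × 10²⁷) / (4π × (6.99 × 10⁷ m)³) = 1330 kg/m³
d_R = 1.26 × 69900 km × (1330/867)^(1/3)
    = 1.02 × 10⁵ km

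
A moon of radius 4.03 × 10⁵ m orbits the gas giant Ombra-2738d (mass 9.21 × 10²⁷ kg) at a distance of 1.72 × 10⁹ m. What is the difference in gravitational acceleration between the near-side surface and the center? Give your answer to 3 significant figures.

9.74 × 10⁻⁵ m/s²

Δa = 2GMr/d³
   = 2 × (6.674 × 10⁻¹¹) × (9.21 × 10²⁷) × (4.03 × 10⁵) / (1.72 × 10⁹)³
   = 9.74 × 10⁻⁵ m/s²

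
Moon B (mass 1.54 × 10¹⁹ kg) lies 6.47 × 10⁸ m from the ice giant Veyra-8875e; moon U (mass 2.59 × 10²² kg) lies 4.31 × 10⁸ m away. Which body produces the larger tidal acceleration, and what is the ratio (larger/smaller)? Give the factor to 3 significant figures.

Tidal stretch scales as M/d³; compute that for each body.
Moon B: (1.54 × 10¹⁹) / (6.47 × 10⁸)³ = 5.686 × 10⁻⁸
Moon U: (2.59 × 10²²) / (4.31 × 10⁸)³ = 3.235 × 10⁻⁴
Ratio (larger/smaller) = 5690

Moon U, by a factor of ≈ 5690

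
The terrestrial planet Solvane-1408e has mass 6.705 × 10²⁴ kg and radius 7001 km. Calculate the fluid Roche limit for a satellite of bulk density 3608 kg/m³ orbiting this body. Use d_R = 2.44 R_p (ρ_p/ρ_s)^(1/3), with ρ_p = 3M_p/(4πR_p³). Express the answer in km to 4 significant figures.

18610 km

ρ_p = 3M_p/(4πR_p³) = 3 × (6.705 × 10²⁴) / (4π × (7.001 × 10⁶ m)³) = 4665 kg/m³
d_R = 2.44 × 7001 km × (4665/3608)^(1/3)
    = 18610 km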